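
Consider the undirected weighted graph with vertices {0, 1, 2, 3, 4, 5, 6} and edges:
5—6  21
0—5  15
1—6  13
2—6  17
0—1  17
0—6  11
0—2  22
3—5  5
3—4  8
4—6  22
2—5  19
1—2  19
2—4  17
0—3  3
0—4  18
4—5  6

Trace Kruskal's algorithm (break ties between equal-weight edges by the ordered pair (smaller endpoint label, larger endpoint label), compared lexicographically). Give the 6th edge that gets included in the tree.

2-4

Kruskal: consider edges lightest-first.
0—3 (3): add. Components now {0,3} {1} {2} {4} {5} {6}
3—5 (5): add. Components now {0,3,5} {1} {2} {4} {6}
4—5 (6): add. Components now {0,3,4,5} {1} {2} {6}
3—4 (8): skip — 3 and 4 already connected.
0—6 (11): add. Components now {0,3,4,5,6} {1} {2}
1—6 (13): add. Components now {0,1,3,4,5,6} {2}
0—5 (15): skip — 0 and 5 already connected.
0—1 (17): skip — 0 and 1 already connected.
2—4 (17): add. Components now {0,1,2,3,4,5,6}
The 6th edge added is 2—4.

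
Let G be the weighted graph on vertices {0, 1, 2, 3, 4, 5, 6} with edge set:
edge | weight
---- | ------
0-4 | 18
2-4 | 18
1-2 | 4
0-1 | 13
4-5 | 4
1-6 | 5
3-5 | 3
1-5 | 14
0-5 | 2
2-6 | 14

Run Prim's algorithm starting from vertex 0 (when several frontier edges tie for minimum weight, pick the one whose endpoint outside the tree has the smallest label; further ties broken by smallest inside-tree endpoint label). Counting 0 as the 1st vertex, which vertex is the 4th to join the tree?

Prim's algorithm from 0:
Step 1: frontier [0-5 2, 0-1 13, 0-4 18] → take 0-5 (2); add 5.
Step 2: frontier [0-1 13, 0-4 18, 3-5 3, 4-5 4, 1-5 14] → take 3-5 (3); add 3.
Step 3: frontier [0-1 13, 0-4 18, 4-5 4, 1-5 14] → take 4-5 (4); add 4.
Step 4: frontier [0-1 13, 2-4 18, 1-5 14] → take 0-1 (13); add 1.
Step 5: frontier [1-2 4, 1-6 5, 2-4 18] → take 1-2 (4); add 2.
Step 6: frontier [1-6 5, 2-6 14] → take 1-6 (5); add 6.
Vertex order: 0, 5, 3, 4, 1, 2, 6. The 4th vertex is 4.

4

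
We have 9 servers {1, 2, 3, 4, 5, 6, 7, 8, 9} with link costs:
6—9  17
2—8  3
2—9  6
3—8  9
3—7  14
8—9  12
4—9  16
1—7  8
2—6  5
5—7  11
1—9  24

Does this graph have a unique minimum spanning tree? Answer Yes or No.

Kruskal: consider edges lightest-first.
2—8 (3): add — endpoints in different components.
2—6 (5): add — endpoints in different components.
2—9 (6): add — endpoints in different components.
1—7 (8): add — endpoints in different components.
3—8 (9): add — endpoints in different components.
5—7 (11): add — endpoints in different components.
8—9 (12): skip — 8 and 9 already connected.
3—7 (14): add — endpoints in different components.
4—9 (16): add — endpoints in different components.
Every non-tree edge has weight strictly greater than the heaviest edge on the tree path between its endpoints, so the MST is unique.

Yes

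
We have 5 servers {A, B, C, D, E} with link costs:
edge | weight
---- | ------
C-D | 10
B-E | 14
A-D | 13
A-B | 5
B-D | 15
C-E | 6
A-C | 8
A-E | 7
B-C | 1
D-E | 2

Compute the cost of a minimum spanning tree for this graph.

14

Grow the tree from A using Prim:
Step 1: frontier [A-B 5, A-E 7, A-C 8, A-D 13] → take A-B (5); add B.
Step 2: frontier [A-E 7, A-C 8, A-D 13, B-C 1, B-E 14, B-D 15] → take B-C (1); add C.
Step 3: frontier [A-E 7, A-D 13, B-E 14, B-D 15, C-E 6, C-D 10] → take C-E (6); add E.
Step 4: frontier [A-D 13, B-D 15, C-D 10, D-E 2] → take D-E (2); add D.
MST edges: A-B, B-C, C-E, D-E; total weight 5+1+6+2 = 14.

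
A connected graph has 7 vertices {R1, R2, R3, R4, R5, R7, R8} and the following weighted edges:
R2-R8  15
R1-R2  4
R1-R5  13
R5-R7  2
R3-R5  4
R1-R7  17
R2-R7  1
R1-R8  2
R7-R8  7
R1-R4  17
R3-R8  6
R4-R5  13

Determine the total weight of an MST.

Kruskal's algorithm — process edges by increasing weight (ties by edge label):
R2-R7 (1): add. Components now {R5} {R2,R7} {R8} {R3} {R4} {R1}
R1-R8 (2): add. Components now {R5} {R2,R7} {R1,R8} {R3} {R4}
R5-R7 (2): add. Components now {R2,R5,R7} {R1,R8} {R3} {R4}
R1-R2 (4): add. Components now {R1,R2,R5,R7,R8} {R3} {R4}
R3-R5 (4): add. Components now {R1,R2,R3,R5,R7,R8} {R4}
R3-R8 (6): skip — R8 and R3 already connected.
R7-R8 (7): skip — R7 and R8 already connected.
R1-R5 (13): skip — R5 and R1 already connected.
R4-R5 (13): add. Components now {R1,R2,R3,R4,R5,R7,R8}
MST edges: R2-R7, R1-R8, R5-R7, R1-R2, R3-R5, R4-R5; total weight 1+2+2+4+4+13 = 26.

26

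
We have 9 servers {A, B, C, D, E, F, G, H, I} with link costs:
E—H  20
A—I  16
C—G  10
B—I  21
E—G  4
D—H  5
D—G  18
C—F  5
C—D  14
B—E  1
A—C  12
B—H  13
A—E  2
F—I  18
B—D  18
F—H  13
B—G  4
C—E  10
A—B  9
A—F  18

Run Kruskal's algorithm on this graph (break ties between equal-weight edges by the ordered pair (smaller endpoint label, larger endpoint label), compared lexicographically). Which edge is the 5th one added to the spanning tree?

Kruskal: consider edges lightest-first.
B—E (1): add — endpoints in different components.
A—E (2): add — endpoints in different components.
B—G (4): add — endpoints in different components.
E—G (4): skip — E and G already connected.
C—F (5): add — endpoints in different components.
D—H (5): add — endpoints in different components.
A—B (9): skip — A and B already connected.
C—E (10): add — endpoints in different components.
C—G (10): skip — C and G already connected.
A—C (12): skip — A and C already connected.
B—H (13): add — endpoints in different components.
F—H (13): skip — F and H already connected.
C—D (14): skip — C and D already connected.
A—I (16): add — endpoints in different components.
The 5th edge added is D—H.

D-H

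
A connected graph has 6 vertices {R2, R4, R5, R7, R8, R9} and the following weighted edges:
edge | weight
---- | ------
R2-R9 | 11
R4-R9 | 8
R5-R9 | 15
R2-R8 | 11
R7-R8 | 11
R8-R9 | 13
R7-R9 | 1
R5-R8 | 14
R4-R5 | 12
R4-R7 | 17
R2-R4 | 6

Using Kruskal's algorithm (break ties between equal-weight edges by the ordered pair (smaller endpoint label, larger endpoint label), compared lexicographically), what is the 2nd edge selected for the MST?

Kruskal's algorithm — process edges by increasing weight (ties by edge label):
R7-R9 (1): add. Components now {R7,R9} {R4} {R2} {R5} {R8}
R2-R4 (6): add. Components now {R7,R9} {R2,R4} {R5} {R8}
R4-R9 (8): add. Components now {R2,R4,R7,R9} {R5} {R8}
R2-R8 (11): add. Components now {R2,R4,R7,R8,R9} {R5}
R2-R9 (11): skip — R9 and R2 already connected.
R7-R8 (11): skip — R7 and R8 already connected.
R4-R5 (12): add. Components now {R2,R4,R5,R7,R8,R9}
The 2nd edge added is R2-R4.

R2-R4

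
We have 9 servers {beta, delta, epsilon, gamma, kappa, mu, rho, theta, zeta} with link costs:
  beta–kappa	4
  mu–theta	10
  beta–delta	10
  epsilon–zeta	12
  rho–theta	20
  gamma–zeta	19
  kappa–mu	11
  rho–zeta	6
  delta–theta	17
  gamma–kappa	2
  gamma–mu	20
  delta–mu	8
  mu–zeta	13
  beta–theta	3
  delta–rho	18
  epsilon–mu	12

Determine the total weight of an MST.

57

Kruskal's algorithm — process edges by increasing weight (ties by edge label):
gamma–kappa (2): add — endpoints in different components.
beta–theta (3): add — endpoints in different components.
beta–kappa (4): add — endpoints in different components.
rho–zeta (6): add — endpoints in different components.
delta–mu (8): add — endpoints in different components.
beta–delta (10): add — endpoints in different components.
mu–theta (10): skip — theta and mu already connected.
kappa–mu (11): skip — mu and kappa already connected.
epsilon–mu (12): add — endpoints in different components.
epsilon–zeta (12): add — endpoints in different components.
MST edges: gamma–kappa, beta–theta, beta–kappa, rho–zeta, delta–mu, beta–delta, epsilon–mu, epsilon–zeta; total weight 2+3+4+6+8+10+12+12 = 57.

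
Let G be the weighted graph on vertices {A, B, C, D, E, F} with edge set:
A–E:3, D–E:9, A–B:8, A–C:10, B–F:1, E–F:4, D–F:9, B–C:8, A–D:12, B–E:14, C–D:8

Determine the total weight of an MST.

24

Prim's algorithm from D:
Step 1: cheapest edge leaving the tree is C–D (8); add C.
Step 2: cheapest edge leaving the tree is B–C (8); add B.
Step 3: cheapest edge leaving the tree is B–F (1); add F.
Step 4: cheapest edge leaving the tree is E–F (4); add E.
Step 5: cheapest edge leaving the tree is A–E (3); add A.
MST edges: C–D, B–C, B–F, E–F, A–E; total weight 8+8+1+4+3 = 24.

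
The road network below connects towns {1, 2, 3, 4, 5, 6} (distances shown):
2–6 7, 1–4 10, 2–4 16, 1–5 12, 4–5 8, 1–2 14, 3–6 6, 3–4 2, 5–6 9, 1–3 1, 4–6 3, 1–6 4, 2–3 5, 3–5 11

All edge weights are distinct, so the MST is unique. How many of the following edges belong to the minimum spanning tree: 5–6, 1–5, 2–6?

Sort edges by weight, then run Kruskal:
1–3 (1): add. Components now {1,3} {2} {4} {5} {6}
3–4 (2): add. Components now {1,3,4} {2} {5} {6}
4–6 (3): add. Components now {1,3,4,6} {2} {5}
1–6 (4): skip — 1 and 6 already connected.
2–3 (5): add. Components now {1,2,3,4,6} {5}
3–6 (6): skip — 3 and 6 already connected.
2–6 (7): skip — 2 and 6 already connected.
4–5 (8): add. Components now {1,2,3,4,5,6}
MST edge set: {1–3, 3–4, 4–6, 2–3, 4–5}.
Of the listed edges, {} are in the MST → 0.

0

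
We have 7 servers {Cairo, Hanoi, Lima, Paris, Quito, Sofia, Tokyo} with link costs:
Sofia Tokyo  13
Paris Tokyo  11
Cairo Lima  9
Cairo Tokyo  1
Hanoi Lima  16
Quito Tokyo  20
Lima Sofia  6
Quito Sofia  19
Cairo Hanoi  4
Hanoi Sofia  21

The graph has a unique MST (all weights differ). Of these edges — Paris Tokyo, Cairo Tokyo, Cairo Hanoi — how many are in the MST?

3

Sort edges by weight, then run Kruskal:
Cairo Tokyo (1): add. Components now {Cairo,Tokyo} {Lima} {Quito} {Sofia} {Paris} {Hanoi}
Cairo Hanoi (4): add. Components now {Cairo,Hanoi,Tokyo} {Lima} {Quito} {Sofia} {Paris}
Lima Sofia (6): add. Components now {Cairo,Hanoi,Tokyo} {Lima,Sofia} {Quito} {Paris}
Cairo Lima (9): add. Components now {Cairo,Hanoi,Lima,Sofia,Tokyo} {Quito} {Paris}
Paris Tokyo (11): add. Components now {Cairo,Hanoi,Lima,Paris,Sofia,Tokyo} {Quito}
Sofia Tokyo (13): skip — Tokyo and Sofia already connected.
Hanoi Lima (16): skip — Lima and Hanoi already connected.
Quito Sofia (19): add. Components now {Cairo,Hanoi,Lima,Paris,Quito,Sofia,Tokyo}
MST edge set: {Cairo Tokyo, Cairo Hanoi, Lima Sofia, Cairo Lima, Paris Tokyo, Quito Sofia}.
Of the listed edges, {Paris Tokyo, Cairo Tokyo, Cairo Hanoi} are in the MST → 3.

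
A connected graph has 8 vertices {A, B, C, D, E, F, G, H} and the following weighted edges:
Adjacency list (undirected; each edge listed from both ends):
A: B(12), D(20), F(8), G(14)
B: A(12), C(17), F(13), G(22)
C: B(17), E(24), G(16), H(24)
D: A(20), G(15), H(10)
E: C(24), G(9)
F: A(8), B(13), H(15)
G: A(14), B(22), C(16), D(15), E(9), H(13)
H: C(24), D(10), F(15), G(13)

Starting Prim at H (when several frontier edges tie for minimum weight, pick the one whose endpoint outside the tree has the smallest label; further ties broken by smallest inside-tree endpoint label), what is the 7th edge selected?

Grow the tree from H using Prim:
Step 1: cheapest edge leaving the tree is D—H (10); add D.
Step 2: cheapest edge leaving the tree is G—H (13); add G.
Step 3: cheapest edge leaving the tree is E—G (9); add E.
Step 4: cheapest edge leaving the tree is A—G (14); add A.
Step 5: cheapest edge leaving the tree is A—F (8); add F.
Step 6: cheapest edge leaving the tree is A—B (12); add B.
Step 7: cheapest edge leaving the tree is C—G (16); add C.
The 7th edge added is C—G.

C-G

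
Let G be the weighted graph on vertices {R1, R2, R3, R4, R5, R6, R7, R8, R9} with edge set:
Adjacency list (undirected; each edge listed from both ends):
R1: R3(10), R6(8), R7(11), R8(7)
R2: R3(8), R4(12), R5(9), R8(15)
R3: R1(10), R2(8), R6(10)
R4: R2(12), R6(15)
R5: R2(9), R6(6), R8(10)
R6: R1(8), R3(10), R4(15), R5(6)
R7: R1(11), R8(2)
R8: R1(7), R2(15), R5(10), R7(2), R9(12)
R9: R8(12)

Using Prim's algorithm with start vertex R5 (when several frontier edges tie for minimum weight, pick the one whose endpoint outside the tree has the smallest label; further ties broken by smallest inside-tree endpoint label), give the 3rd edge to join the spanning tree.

R1-R8

Prim's algorithm from R5:
Step 1: frontier [R5 R6 6, R2 R5 9, R5 R8 10] → take R5 R6 (6); add R6.
Step 2: frontier [R2 R5 9, R5 R8 10, R1 R6 8, R3 R6 10, R4 R6 15] → take R1 R6 (8); add R1.
Step 3: frontier [R1 R8 7, R1 R3 10, R1 R7 11, R2 R5 9, R5 R8 10, R3 R6 10, R4 R6 15] → take R1 R8 (7); add R8.
Step 4: frontier [R1 R3 10, R1 R7 11, R2 R5 9, R3 R6 10, R4 R6 15, R7 R8 2, R8 R9 12, R2 R8 15] → take R7 R8 (2); add R7.
Step 5: frontier [R1 R3 10, R2 R5 9, R3 R6 10, R4 R6 15, R8 R9 12, R2 R8 15] → take R2 R5 (9); add R2.
Step 6: frontier [R1 R3 10, R2 R3 8, R2 R4 12, R3 R6 10, R4 R6 15, R8 R9 12] → take R2 R3 (8); add R3.
Step 7: frontier [R2 R4 12, R4 R6 15, R8 R9 12] → take R2 R4 (12); add R4.
Step 8: frontier [R8 R9 12] → take R8 R9 (12); add R9.
The 3rd edge added is R1 R8.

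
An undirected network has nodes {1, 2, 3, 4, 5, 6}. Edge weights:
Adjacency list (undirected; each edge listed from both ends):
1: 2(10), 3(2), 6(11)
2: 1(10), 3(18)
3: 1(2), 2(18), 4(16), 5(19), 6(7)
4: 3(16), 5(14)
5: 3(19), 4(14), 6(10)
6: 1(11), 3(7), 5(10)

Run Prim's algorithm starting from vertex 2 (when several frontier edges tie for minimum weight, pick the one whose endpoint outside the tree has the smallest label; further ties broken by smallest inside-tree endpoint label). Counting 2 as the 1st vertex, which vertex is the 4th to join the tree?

6

Grow the tree from 2 using Prim:
Step 1: cheapest edge leaving the tree is 1-2 (10); add 1.
Step 2: cheapest edge leaving the tree is 1-3 (2); add 3.
Step 3: cheapest edge leaving the tree is 3-6 (7); add 6.
Step 4: cheapest edge leaving the tree is 5-6 (10); add 5.
Step 5: cheapest edge leaving the tree is 4-5 (14); add 4.
Vertex order: 2, 1, 3, 6, 5, 4. The 4th vertex is 6.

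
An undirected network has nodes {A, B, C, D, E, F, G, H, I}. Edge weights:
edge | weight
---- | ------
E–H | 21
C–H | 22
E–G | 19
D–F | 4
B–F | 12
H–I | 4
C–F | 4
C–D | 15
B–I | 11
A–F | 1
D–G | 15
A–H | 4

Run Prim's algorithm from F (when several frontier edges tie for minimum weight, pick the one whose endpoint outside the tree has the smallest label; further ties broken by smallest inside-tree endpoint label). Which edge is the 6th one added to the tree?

B-I

Prim's algorithm from F:
Step 1: frontier [A–F 1, C–F 4, D–F 4, B–F 12] → take A–F (1); add A.
Step 2: frontier [A–H 4, C–F 4, D–F 4, B–F 12] → take C–F (4); add C.
Step 3: frontier [A–H 4, C–D 15, C–H 22, D–F 4, B–F 12] → take D–F (4); add D.
Step 4: frontier [A–H 4, C–H 22, D–G 15, B–F 12] → take A–H (4); add H.
Step 5: frontier [D–G 15, B–F 12, H–I 4, E–H 21] → take H–I (4); add I.
Step 6: frontier [D–G 15, B–F 12, E–H 21, B–I 11] → take B–I (11); add B.
Step 7: frontier [D–G 15, E–H 21] → take D–G (15); add G.
Step 8: frontier [E–G 19, E–H 21] → take E–G (19); add E.
The 6th edge added is B–I.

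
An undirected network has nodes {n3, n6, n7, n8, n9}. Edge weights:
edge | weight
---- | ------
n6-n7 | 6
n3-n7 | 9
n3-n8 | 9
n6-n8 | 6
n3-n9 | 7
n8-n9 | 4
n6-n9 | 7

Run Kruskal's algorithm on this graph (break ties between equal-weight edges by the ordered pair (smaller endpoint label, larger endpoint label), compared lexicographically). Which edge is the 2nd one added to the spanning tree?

Kruskal's algorithm — process edges by increasing weight (ties by edge label):
n8-n9 (4): add — endpoints in different components.
n6-n7 (6): add — endpoints in different components.
n6-n8 (6): add — endpoints in different components.
n3-n9 (7): add — endpoints in different components.
The 2nd edge added is n6-n7.

n6-n7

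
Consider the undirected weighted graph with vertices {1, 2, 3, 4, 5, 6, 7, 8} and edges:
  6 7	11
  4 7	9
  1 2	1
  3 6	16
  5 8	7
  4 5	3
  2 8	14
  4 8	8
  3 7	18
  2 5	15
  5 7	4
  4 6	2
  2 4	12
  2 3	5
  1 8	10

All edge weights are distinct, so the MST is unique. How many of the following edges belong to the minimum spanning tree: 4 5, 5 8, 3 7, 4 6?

Kruskal's algorithm — process edges by increasing weight (ties by edge label):
1 2 (1): add — endpoints in different components.
4 6 (2): add — endpoints in different components.
4 5 (3): add — endpoints in different components.
5 7 (4): add — endpoints in different components.
2 3 (5): add — endpoints in different components.
5 8 (7): add — endpoints in different components.
4 8 (8): skip — 4 and 8 already connected.
4 7 (9): skip — 4 and 7 already connected.
1 8 (10): add — endpoints in different components.
MST edge set: {1 2, 4 6, 4 5, 5 7, 2 3, 5 8, 1 8}.
Of the listed edges, {4 5, 5 8, 4 6} are in the MST → 3.

3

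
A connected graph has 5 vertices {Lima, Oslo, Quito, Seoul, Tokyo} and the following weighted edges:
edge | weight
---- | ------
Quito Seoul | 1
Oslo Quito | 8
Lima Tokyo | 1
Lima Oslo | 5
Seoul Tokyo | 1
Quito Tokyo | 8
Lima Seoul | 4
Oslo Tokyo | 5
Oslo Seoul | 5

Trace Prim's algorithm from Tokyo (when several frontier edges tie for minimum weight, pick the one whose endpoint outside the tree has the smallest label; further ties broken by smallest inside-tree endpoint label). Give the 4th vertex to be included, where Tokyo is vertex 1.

Quito

Prim's algorithm from Tokyo:
Step 1: frontier [Lima Tokyo 1, Seoul Tokyo 1, Oslo Tokyo 5, Quito Tokyo 8] → take Lima Tokyo (1); add Lima.
Step 2: frontier [Lima Seoul 4, Lima Oslo 5, Seoul Tokyo 1, Oslo Tokyo 5, Quito Tokyo 8] → take Seoul Tokyo (1); add Seoul.
Step 3: frontier [Lima Oslo 5, Quito Seoul 1, Oslo Seoul 5, Oslo Tokyo 5, Quito Tokyo 8] → take Quito Seoul (1); add Quito.
Step 4: frontier [Lima Oslo 5, Oslo Quito 8, Oslo Seoul 5, Oslo Tokyo 5] → take Lima Oslo (5); add Oslo.
Vertex order: Tokyo, Lima, Seoul, Quito, Oslo. The 4th vertex is Quito.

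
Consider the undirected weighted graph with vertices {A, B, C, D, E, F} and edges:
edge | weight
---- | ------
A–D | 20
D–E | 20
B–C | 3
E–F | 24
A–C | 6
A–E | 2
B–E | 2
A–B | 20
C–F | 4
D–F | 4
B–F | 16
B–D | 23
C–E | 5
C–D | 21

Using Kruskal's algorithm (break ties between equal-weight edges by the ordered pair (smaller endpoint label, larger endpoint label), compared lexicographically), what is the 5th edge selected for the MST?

Kruskal: consider edges lightest-first.
A–E (2): add. Components now {A,E} {B} {C} {D} {F}
B–E (2): add. Components now {A,B,E} {C} {D} {F}
B–C (3): add. Components now {A,B,C,E} {D} {F}
C–F (4): add. Components now {A,B,C,E,F} {D}
D–F (4): add. Components now {A,B,C,D,E,F}
The 5th edge added is D–F.

D-F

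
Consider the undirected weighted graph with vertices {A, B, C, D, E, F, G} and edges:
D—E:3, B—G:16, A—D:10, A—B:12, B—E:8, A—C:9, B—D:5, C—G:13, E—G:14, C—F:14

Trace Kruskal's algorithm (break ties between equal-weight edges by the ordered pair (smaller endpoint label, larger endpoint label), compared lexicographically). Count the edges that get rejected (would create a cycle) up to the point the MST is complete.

2

Sort edges by weight, then run Kruskal:
D—E (3): add — endpoints in different components.
B—D (5): add — endpoints in different components.
B—E (8): skip — B and E already connected.
A—C (9): add — endpoints in different components.
A—D (10): add — endpoints in different components.
A—B (12): skip — A and B already connected.
C—G (13): add — endpoints in different components.
C—F (14): add — endpoints in different components.
Edges rejected before the tree was complete: 2.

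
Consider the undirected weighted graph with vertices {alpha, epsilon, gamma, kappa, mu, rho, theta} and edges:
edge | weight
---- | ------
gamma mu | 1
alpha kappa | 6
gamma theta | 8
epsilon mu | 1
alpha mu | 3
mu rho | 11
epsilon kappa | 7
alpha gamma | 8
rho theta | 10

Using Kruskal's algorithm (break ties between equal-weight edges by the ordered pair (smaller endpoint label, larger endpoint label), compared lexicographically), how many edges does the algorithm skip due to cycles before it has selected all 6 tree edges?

Kruskal: consider edges lightest-first.
epsilon mu (1): add — endpoints in different components.
gamma mu (1): add — endpoints in different components.
alpha mu (3): add — endpoints in different components.
alpha kappa (6): add — endpoints in different components.
epsilon kappa (7): skip — kappa and epsilon already connected.
alpha gamma (8): skip — gamma and alpha already connected.
gamma theta (8): add — endpoints in different components.
rho theta (10): add — endpoints in different components.
Edges rejected before the tree was complete: 2.

2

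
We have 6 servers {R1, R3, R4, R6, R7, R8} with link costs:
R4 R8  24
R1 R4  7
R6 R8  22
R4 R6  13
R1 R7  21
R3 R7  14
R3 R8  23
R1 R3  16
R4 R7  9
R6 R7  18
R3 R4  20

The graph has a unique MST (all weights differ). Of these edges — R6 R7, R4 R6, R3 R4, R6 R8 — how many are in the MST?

Kruskal's algorithm — process edges by increasing weight (ties by edge label):
R1 R4 (7): add — endpoints in different components.
R4 R7 (9): add — endpoints in different components.
R4 R6 (13): add — endpoints in different components.
R3 R7 (14): add — endpoints in different components.
R1 R3 (16): skip — R1 and R3 already connected.
R6 R7 (18): skip — R6 and R7 already connected.
R3 R4 (20): skip — R3 and R4 already connected.
R1 R7 (21): skip — R1 and R7 already connected.
R6 R8 (22): add — endpoints in different components.
MST edge set: {R1 R4, R4 R7, R4 R6, R3 R7, R6 R8}.
Of the listed edges, {R4 R6, R6 R8} are in the MST → 2.

2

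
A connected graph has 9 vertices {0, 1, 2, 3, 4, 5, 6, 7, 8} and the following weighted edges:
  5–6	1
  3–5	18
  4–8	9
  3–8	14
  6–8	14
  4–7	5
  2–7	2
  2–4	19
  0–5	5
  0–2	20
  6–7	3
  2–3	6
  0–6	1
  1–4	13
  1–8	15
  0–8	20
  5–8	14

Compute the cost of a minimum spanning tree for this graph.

40

Grow the tree from 8 using Prim:
Step 1: cheapest edge leaving the tree is 4–8 (9); add 4.
Step 2: cheapest edge leaving the tree is 4–7 (5); add 7.
Step 3: cheapest edge leaving the tree is 2–7 (2); add 2.
Step 4: cheapest edge leaving the tree is 6–7 (3); add 6.
Step 5: cheapest edge leaving the tree is 0–6 (1); add 0.
Step 6: cheapest edge leaving the tree is 5–6 (1); add 5.
Step 7: cheapest edge leaving the tree is 2–3 (6); add 3.
Step 8: cheapest edge leaving the tree is 1–4 (13); add 1.
MST edges: 4–8, 4–7, 2–7, 6–7, 0–6, 5–6, 2–3, 1–4; total weight 9+5+2+3+1+1+6+13 = 40.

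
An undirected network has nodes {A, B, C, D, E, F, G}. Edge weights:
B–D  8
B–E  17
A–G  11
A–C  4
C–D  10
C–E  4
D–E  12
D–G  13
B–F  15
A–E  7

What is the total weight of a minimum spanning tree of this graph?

Prim's algorithm from F:
Step 1: frontier [B–F 15] → take B–F (15); add B.
Step 2: frontier [B–D 8, B–E 17] → take B–D (8); add D.
Step 3: frontier [B–E 17, C–D 10, D–E 12, D–G 13] → take C–D (10); add C.
Step 4: frontier [B–E 17, A–C 4, C–E 4, D–E 12, D–G 13] → take A–C (4); add A.
Step 5: frontier [A–E 7, A–G 11, B–E 17, C–E 4, D–E 12, D–G 13] → take C–E (4); add E.
Step 6: frontier [A–G 11, D–G 13] → take A–G (11); add G.
MST edges: B–F, B–D, C–D, A–C, C–E, A–G; total weight 15+8+10+4+4+11 = 52.

52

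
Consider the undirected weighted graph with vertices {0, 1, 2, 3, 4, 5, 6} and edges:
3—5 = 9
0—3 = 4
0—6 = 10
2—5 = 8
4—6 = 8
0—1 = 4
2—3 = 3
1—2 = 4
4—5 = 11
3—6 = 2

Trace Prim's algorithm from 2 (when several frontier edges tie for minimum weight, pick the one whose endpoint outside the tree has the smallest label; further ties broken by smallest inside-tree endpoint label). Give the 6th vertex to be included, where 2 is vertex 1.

4

Prim's algorithm from 2:
Step 1: cheapest edge leaving the tree is 2—3 (3); add 3.
Step 2: cheapest edge leaving the tree is 3—6 (2); add 6.
Step 3: cheapest edge leaving the tree is 0—3 (4); add 0.
Step 4: cheapest edge leaving the tree is 0—1 (4); add 1.
Step 5: cheapest edge leaving the tree is 4—6 (8); add 4.
Step 6: cheapest edge leaving the tree is 2—5 (8); add 5.
Vertex order: 2, 3, 6, 0, 1, 4, 5. The 6th vertex is 4.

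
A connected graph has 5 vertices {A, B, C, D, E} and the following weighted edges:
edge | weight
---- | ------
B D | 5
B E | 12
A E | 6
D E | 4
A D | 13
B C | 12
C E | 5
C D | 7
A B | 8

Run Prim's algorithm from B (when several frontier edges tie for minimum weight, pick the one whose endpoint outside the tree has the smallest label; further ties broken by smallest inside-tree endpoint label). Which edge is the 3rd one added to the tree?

C-E

Grow the tree from B using Prim:
Step 1: cheapest edge leaving the tree is B D (5); add D.
Step 2: cheapest edge leaving the tree is D E (4); add E.
Step 3: cheapest edge leaving the tree is C E (5); add C.
Step 4: cheapest edge leaving the tree is A E (6); add A.
The 3rd edge added is C E.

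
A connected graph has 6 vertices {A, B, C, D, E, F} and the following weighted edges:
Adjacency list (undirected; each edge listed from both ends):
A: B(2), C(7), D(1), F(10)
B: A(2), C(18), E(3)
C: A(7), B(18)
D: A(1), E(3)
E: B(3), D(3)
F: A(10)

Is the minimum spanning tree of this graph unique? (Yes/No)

No

Kruskal's algorithm — process edges by increasing weight (ties by edge label):
A—D (1): add — endpoints in different components.
A—B (2): add — endpoints in different components.
B—E (3): add — endpoints in different components.
D—E (3): skip — D and E already connected.
A—C (7): add — endpoints in different components.
A—F (10): add — endpoints in different components.
Non-tree edge D—E has weight 3, equal to the heaviest edge on its tree cycle — swapping gives another MST of the same weight. Not unique.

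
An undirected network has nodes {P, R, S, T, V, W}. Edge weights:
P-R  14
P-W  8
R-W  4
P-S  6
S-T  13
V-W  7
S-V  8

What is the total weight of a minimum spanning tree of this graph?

Prim's algorithm from W:
Step 1: frontier [R-W 4, V-W 7, P-W 8] → take R-W (4); add R.
Step 2: frontier [P-R 14, V-W 7, P-W 8] → take V-W (7); add V.
Step 3: frontier [P-R 14, S-V 8, P-W 8] → take P-W (8); add P.
Step 4: frontier [P-S 6, S-V 8] → take P-S (6); add S.
Step 5: frontier [S-T 13] → take S-T (13); add T.
MST edges: R-W, V-W, P-W, P-S, S-T; total weight 4+7+8+6+13 = 38.

38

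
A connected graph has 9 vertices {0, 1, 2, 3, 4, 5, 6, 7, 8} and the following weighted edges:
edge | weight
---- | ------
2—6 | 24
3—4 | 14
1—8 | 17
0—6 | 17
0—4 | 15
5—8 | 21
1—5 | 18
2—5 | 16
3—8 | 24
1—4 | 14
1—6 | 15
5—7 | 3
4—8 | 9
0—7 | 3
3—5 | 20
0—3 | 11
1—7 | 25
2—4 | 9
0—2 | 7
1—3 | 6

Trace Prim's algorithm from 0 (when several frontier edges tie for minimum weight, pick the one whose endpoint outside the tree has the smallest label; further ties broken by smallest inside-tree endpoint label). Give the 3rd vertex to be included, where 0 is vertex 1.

Prim's algorithm from 0:
Step 1: cheapest edge leaving the tree is 0—7 (3); add 7.
Step 2: cheapest edge leaving the tree is 5—7 (3); add 5.
Step 3: cheapest edge leaving the tree is 0—2 (7); add 2.
Step 4: cheapest edge leaving the tree is 2—4 (9); add 4.
Step 5: cheapest edge leaving the tree is 4—8 (9); add 8.
Step 6: cheapest edge leaving the tree is 0—3 (11); add 3.
Step 7: cheapest edge leaving the tree is 1—3 (6); add 1.
Step 8: cheapest edge leaving the tree is 1—6 (15); add 6.
Vertex order: 0, 7, 5, 2, 4, 8, 3, 1, 6. The 3rd vertex is 5.

5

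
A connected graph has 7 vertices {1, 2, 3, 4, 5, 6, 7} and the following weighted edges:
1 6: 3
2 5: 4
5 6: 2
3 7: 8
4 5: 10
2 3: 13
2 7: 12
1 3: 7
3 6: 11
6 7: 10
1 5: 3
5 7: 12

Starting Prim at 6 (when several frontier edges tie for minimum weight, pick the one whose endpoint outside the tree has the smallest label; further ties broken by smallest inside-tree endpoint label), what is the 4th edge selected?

1-3

Grow the tree from 6 using Prim:
Step 1: cheapest edge leaving the tree is 5 6 (2); add 5.
Step 2: cheapest edge leaving the tree is 1 5 (3); add 1.
Step 3: cheapest edge leaving the tree is 2 5 (4); add 2.
Step 4: cheapest edge leaving the tree is 1 3 (7); add 3.
Step 5: cheapest edge leaving the tree is 3 7 (8); add 7.
Step 6: cheapest edge leaving the tree is 4 5 (10); add 4.
The 4th edge added is 1 3.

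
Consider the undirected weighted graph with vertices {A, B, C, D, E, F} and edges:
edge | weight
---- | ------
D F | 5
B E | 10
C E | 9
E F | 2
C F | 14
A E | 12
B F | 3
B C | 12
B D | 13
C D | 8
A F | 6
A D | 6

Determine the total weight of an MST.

Kruskal's algorithm — process edges by increasing weight (ties by edge label):
E F (2): add — endpoints in different components.
B F (3): add — endpoints in different components.
D F (5): add — endpoints in different components.
A D (6): add — endpoints in different components.
A F (6): skip — A and F already connected.
C D (8): add — endpoints in different components.
MST edges: E F, B F, D F, A D, C D; total weight 2+3+5+6+8 = 24.

24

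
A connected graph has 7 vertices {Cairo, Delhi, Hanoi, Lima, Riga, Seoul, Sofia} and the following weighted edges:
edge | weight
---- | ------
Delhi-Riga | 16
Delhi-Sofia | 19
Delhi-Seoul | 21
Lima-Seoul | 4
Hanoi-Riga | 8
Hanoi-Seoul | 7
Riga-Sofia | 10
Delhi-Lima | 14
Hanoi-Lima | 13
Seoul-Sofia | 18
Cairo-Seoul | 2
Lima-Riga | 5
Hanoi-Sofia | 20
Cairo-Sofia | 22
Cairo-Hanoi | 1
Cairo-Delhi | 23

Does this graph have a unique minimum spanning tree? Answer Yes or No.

Yes

Sort edges by weight, then run Kruskal:
Cairo-Hanoi (1): add — endpoints in different components.
Cairo-Seoul (2): add — endpoints in different components.
Lima-Seoul (4): add — endpoints in different components.
Lima-Riga (5): add — endpoints in different components.
Hanoi-Seoul (7): skip — Seoul and Hanoi already connected.
Hanoi-Riga (8): skip — Riga and Hanoi already connected.
Riga-Sofia (10): add — endpoints in different components.
Hanoi-Lima (13): skip — Hanoi and Lima already connected.
Delhi-Lima (14): add — endpoints in different components.
Every non-tree edge has weight strictly greater than the heaviest edge on the tree path between its endpoints, so the MST is unique.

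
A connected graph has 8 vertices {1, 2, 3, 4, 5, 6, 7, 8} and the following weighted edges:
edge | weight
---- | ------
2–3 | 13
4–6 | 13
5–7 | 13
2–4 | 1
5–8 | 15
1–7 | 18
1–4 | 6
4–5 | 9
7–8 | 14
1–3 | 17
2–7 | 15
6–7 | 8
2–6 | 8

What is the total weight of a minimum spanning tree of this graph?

59

Kruskal: consider edges lightest-first.
2–4 (1): add — endpoints in different components.
1–4 (6): add — endpoints in different components.
2–6 (8): add — endpoints in different components.
6–7 (8): add — endpoints in different components.
4–5 (9): add — endpoints in different components.
2–3 (13): add — endpoints in different components.
4–6 (13): skip — 4 and 6 already connected.
5–7 (13): skip — 5 and 7 already connected.
7–8 (14): add — endpoints in different components.
MST edges: 2–4, 1–4, 2–6, 6–7, 4–5, 2–3, 7–8; total weight 1+6+8+8+9+13+14 = 59.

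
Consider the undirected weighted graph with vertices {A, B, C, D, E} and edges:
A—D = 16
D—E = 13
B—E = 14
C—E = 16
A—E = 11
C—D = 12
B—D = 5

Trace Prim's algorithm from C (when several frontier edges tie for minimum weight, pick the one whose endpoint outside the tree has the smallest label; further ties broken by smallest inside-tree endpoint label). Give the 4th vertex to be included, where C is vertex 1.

E

Prim, starting at C.
Step 1: frontier [C—D 12, C—E 16] → take C—D (12); add D.
Step 2: frontier [C—E 16, B—D 5, D—E 13, A—D 16] → take B—D (5); add B.
Step 3: frontier [B—E 14, C—E 16, D—E 13, A—D 16] → take D—E (13); add E.
Step 4: frontier [A—D 16, A—E 11] → take A—E (11); add A.
Vertex order: C, D, B, E, A. The 4th vertex is E.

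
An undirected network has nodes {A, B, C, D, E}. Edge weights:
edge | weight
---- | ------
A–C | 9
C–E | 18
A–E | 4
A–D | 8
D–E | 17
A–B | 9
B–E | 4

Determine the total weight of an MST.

25

Prim, starting at B.
Step 1: cheapest edge leaving the tree is B–E (4); add E.
Step 2: cheapest edge leaving the tree is A–E (4); add A.
Step 3: cheapest edge leaving the tree is A–D (8); add D.
Step 4: cheapest edge leaving the tree is A–C (9); add C.
MST edges: B–E, A–E, A–D, A–C; total weight 4+4+8+9 = 25.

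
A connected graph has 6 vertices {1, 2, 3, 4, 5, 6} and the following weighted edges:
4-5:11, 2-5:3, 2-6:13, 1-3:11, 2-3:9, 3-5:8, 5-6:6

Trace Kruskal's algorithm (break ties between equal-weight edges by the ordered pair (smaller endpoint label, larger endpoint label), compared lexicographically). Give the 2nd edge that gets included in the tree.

Kruskal's algorithm — process edges by increasing weight (ties by edge label):
2-5 (3): add. Components now {1} {2,5} {3} {4} {6}
5-6 (6): add. Components now {1} {2,5,6} {3} {4}
3-5 (8): add. Components now {1} {2,3,5,6} {4}
2-3 (9): skip — 2 and 3 already connected.
1-3 (11): add. Components now {1,2,3,5,6} {4}
4-5 (11): add. Components now {1,2,3,4,5,6}
The 2nd edge added is 5-6.

5-6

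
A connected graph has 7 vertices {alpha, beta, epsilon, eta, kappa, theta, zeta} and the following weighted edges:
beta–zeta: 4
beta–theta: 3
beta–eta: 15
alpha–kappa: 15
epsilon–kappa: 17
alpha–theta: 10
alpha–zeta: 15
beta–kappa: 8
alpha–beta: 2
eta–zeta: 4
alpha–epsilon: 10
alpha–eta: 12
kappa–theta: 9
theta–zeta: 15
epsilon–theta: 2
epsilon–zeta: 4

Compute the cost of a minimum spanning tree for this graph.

Prim's algorithm from theta:
Step 1: cheapest edge leaving the tree is epsilon–theta (2); add epsilon.
Step 2: cheapest edge leaving the tree is beta–theta (3); add beta.
Step 3: cheapest edge leaving the tree is alpha–beta (2); add alpha.
Step 4: cheapest edge leaving the tree is beta–zeta (4); add zeta.
Step 5: cheapest edge leaving the tree is eta–zeta (4); add eta.
Step 6: cheapest edge leaving the tree is beta–kappa (8); add kappa.
MST edges: epsilon–theta, beta–theta, alpha–beta, beta–zeta, eta–zeta, beta–kappa; total weight 2+3+2+4+4+8 = 23.

23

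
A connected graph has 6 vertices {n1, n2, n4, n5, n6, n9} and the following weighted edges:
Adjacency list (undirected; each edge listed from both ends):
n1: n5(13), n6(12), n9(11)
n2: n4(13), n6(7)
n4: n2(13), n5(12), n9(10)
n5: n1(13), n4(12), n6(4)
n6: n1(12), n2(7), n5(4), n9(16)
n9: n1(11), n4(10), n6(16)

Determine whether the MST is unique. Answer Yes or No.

No

Kruskal's algorithm — process edges by increasing weight (ties by edge label):
n5-n6 (4): add — endpoints in different components.
n2-n6 (7): add — endpoints in different components.
n4-n9 (10): add — endpoints in different components.
n1-n9 (11): add — endpoints in different components.
n1-n6 (12): add — endpoints in different components.
Non-tree edge n4-n5 has weight 12, equal to the heaviest edge on its tree cycle — swapping gives another MST of the same weight. Not unique.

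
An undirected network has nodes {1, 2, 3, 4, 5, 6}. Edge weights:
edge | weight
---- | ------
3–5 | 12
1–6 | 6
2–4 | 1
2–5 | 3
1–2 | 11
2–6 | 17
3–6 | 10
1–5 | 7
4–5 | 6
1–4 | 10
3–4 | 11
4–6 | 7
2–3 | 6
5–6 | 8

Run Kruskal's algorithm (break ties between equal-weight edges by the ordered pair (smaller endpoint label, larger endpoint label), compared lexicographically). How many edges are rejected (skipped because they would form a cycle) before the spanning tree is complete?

1

Sort edges by weight, then run Kruskal:
2–4 (1): add. Components now {1} {2,4} {3} {5} {6}
2–5 (3): add. Components now {1} {2,4,5} {3} {6}
1–6 (6): add. Components now {1,6} {2,4,5} {3}
2–3 (6): add. Components now {1,6} {2,3,4,5}
4–5 (6): skip — 4 and 5 already connected.
1–5 (7): add. Components now {1,2,3,4,5,6}
Edges rejected before the tree was complete: 1.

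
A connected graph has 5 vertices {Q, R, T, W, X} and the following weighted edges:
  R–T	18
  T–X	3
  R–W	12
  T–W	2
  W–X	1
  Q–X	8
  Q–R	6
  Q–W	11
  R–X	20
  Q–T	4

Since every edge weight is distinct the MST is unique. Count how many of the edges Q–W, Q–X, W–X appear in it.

1

Sort edges by weight, then run Kruskal:
W–X (1): add. Components now {W,X} {T} {Q} {R}
T–W (2): add. Components now {T,W,X} {Q} {R}
T–X (3): skip — X and T already connected.
Q–T (4): add. Components now {Q,T,W,X} {R}
Q–R (6): add. Components now {Q,R,T,W,X}
MST edge set: {W–X, T–W, Q–T, Q–R}.
Of the listed edges, {W–X} are in the MST → 1.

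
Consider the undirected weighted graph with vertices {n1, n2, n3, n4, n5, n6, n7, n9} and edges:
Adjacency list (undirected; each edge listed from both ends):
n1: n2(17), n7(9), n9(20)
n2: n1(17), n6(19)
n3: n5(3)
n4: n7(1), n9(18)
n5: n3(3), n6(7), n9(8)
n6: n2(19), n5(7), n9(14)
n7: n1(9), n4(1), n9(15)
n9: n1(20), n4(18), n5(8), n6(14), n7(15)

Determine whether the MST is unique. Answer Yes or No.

Kruskal: consider edges lightest-first.
n4-n7 (1): add — endpoints in different components.
n3-n5 (3): add — endpoints in different components.
n5-n6 (7): add — endpoints in different components.
n5-n9 (8): add — endpoints in different components.
n1-n7 (9): add — endpoints in different components.
n6-n9 (14): skip — n9 and n6 already connected.
n7-n9 (15): add — endpoints in different components.
n1-n2 (17): add — endpoints in different components.
Every non-tree edge has weight strictly greater than the heaviest edge on the tree path between its endpoints, so the MST is unique.

Yes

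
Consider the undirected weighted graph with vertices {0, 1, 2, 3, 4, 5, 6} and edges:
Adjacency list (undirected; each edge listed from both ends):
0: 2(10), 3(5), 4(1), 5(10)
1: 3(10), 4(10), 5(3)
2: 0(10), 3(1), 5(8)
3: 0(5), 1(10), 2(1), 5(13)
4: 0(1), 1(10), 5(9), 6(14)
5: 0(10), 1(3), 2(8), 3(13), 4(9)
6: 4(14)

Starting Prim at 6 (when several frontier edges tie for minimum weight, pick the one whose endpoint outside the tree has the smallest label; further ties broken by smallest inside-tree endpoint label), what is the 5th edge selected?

2-5

Prim's algorithm from 6:
Step 1: cheapest edge leaving the tree is 4—6 (14); add 4.
Step 2: cheapest edge leaving the tree is 0—4 (1); add 0.
Step 3: cheapest edge leaving the tree is 0—3 (5); add 3.
Step 4: cheapest edge leaving the tree is 2—3 (1); add 2.
Step 5: cheapest edge leaving the tree is 2—5 (8); add 5.
Step 6: cheapest edge leaving the tree is 1—5 (3); add 1.
The 5th edge added is 2—5.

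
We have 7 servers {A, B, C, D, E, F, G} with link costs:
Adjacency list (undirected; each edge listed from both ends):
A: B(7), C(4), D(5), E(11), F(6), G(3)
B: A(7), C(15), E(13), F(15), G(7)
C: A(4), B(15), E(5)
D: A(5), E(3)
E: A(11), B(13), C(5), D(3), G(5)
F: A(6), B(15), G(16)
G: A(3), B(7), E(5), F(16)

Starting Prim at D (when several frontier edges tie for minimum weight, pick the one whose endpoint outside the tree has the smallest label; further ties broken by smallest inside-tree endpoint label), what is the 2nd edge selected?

Grow the tree from D using Prim:
Step 1: cheapest edge leaving the tree is D-E (3); add E.
Step 2: cheapest edge leaving the tree is A-D (5); add A.
Step 3: cheapest edge leaving the tree is A-G (3); add G.
Step 4: cheapest edge leaving the tree is A-C (4); add C.
Step 5: cheapest edge leaving the tree is A-F (6); add F.
Step 6: cheapest edge leaving the tree is A-B (7); add B.
The 2nd edge added is A-D.

A-D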